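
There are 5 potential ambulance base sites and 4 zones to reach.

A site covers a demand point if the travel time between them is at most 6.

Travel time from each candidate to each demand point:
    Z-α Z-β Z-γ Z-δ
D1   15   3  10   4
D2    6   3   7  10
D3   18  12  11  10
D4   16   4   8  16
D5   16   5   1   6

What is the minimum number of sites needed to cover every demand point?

2

Coverage sets (demand points within 6 of each site):
  D1: {Z-β, Z-δ}
  D2: {Z-α, Z-β}
  D3: {}
  D4: {Z-β}
  D5: {Z-β, Z-γ, Z-δ}
No single site covers all 4 demand points.
But {D2, D5} covers everything, so the minimum is 2.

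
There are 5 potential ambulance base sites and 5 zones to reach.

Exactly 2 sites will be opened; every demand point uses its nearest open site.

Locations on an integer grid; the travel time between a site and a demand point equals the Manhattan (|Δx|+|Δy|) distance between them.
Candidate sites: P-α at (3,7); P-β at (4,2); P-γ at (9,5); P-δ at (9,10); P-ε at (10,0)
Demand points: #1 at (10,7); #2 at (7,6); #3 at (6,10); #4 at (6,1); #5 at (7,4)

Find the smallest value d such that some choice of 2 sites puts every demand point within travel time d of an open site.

Open {P-β, P-δ}.
  Farthest demand point is #2 at travel time 6 (to P-δ); all others are ≤ 6.
With {P-α, P-β} the worst case is 7.
With {P-α, P-γ} the worst case is 7.
No size-2 selection achieves below 6.

6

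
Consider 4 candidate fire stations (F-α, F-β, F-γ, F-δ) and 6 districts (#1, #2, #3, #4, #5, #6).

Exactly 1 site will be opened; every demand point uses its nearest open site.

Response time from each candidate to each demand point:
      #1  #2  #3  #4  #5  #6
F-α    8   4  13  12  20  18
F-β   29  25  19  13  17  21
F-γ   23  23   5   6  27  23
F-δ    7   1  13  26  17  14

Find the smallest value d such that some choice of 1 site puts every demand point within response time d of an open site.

20

Open {F-α}.
  Farthest demand point is #5 at response time 20 (to F-α); all others are ≤ 20.
With {F-δ} the worst case is 26.
With {F-γ} the worst case is 27.
No size-1 selection achieves below 20.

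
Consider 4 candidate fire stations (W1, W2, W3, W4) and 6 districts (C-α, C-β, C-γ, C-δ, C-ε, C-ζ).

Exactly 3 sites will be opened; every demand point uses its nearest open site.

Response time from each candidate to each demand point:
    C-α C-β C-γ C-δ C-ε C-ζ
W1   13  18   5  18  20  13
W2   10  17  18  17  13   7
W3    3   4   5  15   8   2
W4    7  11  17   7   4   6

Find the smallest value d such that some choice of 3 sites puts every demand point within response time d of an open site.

Open {W1, W3, W4}.
  Farthest demand point is C-δ at response time 7 (to W4); all others are ≤ 7.
With {W2, W3, W4} the worst case is 7.
With {W1, W2, W4} the worst case is 11.
No size-3 selection achieves below 7.

7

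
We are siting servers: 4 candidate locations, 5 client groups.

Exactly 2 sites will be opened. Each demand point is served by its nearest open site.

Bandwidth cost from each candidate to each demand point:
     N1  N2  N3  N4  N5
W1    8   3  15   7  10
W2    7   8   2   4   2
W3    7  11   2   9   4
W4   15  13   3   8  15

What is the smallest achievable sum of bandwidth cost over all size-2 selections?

18

Open {W1, W2}.
  N1→W2 7, N2→W1 3, N3→W2 2, N4→W2 4, N5→W2 2  ⇒ total 18.
Compare {W1, W3}: total 23.
Compare {W2, W3}: total 23.
No size-2 selection does better; minimum is 18.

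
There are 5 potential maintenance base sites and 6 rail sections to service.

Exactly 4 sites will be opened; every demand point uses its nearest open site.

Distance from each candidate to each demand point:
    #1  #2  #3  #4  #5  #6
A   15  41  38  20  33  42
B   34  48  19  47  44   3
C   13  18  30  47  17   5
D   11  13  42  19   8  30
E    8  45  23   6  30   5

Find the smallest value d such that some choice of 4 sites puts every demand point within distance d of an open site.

19

Open {A, B, C, D}.
  Farthest demand point is #3 at distance 19 (to B); all others are ≤ 19.
With {A, B, C, E} the worst case is 19.
With {A, B, D, E} the worst case is 19.
No size-4 selection achieves below 19.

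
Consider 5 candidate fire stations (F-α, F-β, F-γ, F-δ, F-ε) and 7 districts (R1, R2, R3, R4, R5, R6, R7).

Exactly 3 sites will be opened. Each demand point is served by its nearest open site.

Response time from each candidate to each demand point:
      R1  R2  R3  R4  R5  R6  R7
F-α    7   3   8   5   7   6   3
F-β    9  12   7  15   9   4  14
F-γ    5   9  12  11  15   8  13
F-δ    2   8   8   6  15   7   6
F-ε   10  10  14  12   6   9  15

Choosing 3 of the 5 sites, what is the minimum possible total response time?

Open {F-α, F-β, F-δ}.
  R1→F-δ 2, R2→F-α 3, R3→F-β 7, R4→F-α 5, R5→F-α 7, R6→F-β 4, R7→F-α 3  ⇒ total 31.
Compare {F-α, F-δ, F-ε}: total 33.
Compare {F-α, F-β, F-γ}: total 34.
No size-3 selection does better; minimum is 31.

31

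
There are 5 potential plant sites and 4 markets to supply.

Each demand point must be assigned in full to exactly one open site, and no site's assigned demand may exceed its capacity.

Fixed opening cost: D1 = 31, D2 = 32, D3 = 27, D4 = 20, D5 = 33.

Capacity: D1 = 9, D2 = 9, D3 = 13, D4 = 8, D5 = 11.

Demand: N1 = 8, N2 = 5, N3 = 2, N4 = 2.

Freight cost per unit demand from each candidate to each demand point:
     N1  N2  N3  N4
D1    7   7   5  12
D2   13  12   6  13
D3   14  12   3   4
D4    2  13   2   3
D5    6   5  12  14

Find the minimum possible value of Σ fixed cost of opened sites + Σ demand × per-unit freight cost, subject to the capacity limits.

Open {D3, D4, D5}; cheapest assignment that respects the capacities:
  D3 (cap 13, load 4): N3, N4 — cost 2×3 + 2×4 = 14
  D4 (cap 8, load 8): N1 — cost 8×2 = 16
  D5 (cap 11, load 5): N2 — cost 5×5 = 25
  Shipping 55, fixed 80 → total 135.
  Any other capacity-feasible assignment to {D3, D4, D5} ships for at least 55.
Compare {D1, D4}: its best feasible assignment gives total 136.
Compare {D3, D4}: its best feasible assignment gives total 137.
Every other set of open sites that can feasibly serve all demand totals ≥ 136 even under its best assignment. Minimum: 135.

135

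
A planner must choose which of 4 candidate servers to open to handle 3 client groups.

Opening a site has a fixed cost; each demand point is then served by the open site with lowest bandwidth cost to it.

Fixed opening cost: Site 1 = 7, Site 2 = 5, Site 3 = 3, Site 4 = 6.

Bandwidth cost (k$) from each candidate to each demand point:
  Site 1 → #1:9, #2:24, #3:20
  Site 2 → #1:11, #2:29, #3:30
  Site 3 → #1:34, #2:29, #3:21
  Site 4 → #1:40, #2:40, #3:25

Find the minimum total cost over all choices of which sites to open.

Open {Site 1}: assign each demand point to its cheapest open site.
  #1→Site 1 9, #2→Site 1 24, #3→Site 1 20
  bandwidth cost 53, fixed 7 → total 60.
Compare {Site 1, Site 3}: bandwidth cost 53 + fixed 10 = 63.
Compare {Site 1, Site 2}: bandwidth cost 53 + fixed 12 = 65.
Compare {Site 1, Site 4}: bandwidth cost 53 + fixed 13 = 66.
All other subsets cost ≥ 63. Minimum total cost: 60.

60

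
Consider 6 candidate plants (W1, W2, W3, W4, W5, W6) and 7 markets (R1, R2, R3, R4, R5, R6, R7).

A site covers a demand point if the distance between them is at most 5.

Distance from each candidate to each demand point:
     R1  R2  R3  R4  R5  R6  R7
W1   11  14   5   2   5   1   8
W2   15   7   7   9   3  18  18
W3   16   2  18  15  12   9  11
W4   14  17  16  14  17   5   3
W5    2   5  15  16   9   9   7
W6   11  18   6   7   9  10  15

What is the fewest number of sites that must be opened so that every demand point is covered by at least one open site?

3

Coverage sets (demand points within 5 of each site):
  W1: {R3, R4, R5, R6}
  W2: {R5}
  W3: {R2}
  W4: {R6, R7}
  W5: {R1, R2}
  W6: {}
No 2 sites suffice: every size-2 union leaves at least one demand point uncovered.
But {W1, W4, W5} covers everything, so the minimum is 3.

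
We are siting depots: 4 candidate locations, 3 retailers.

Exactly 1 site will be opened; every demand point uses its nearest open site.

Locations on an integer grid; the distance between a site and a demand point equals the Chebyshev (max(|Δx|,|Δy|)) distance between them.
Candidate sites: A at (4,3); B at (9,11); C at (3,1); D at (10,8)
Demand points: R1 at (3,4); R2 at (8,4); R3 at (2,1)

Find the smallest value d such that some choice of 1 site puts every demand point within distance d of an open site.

Open {A}.
  Farthest demand point is R2 at distance 4 (to A); all others are ≤ 4.
With {C} the worst case is 5.
With {D} the worst case is 8.
No size-1 selection achieves below 4.

4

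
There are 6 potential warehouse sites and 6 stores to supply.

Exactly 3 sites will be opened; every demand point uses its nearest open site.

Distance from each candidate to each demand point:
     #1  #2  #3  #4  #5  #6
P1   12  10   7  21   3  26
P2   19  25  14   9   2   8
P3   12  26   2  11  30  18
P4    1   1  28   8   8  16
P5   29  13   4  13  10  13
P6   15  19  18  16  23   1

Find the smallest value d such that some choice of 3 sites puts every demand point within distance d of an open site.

8

Open {P1, P2, P4}.
  Farthest demand point is #4 at distance 8 (to P4); all others are ≤ 8.
With {P1, P4, P6} the worst case is 8.
With {P2, P3, P4} the worst case is 8.
No size-3 selection achieves below 8.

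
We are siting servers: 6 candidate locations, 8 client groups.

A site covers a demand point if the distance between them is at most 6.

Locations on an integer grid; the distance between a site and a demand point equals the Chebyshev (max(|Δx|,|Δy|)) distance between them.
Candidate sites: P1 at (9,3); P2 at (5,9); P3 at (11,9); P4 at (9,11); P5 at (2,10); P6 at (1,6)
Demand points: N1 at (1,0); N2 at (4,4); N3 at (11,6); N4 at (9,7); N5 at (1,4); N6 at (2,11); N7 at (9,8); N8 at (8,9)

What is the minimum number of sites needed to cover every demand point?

Coverage sets (demand points within 6 of each site):
  P1: {N2, N3, N4, N7, N8}
  P2: {N2, N3, N4, N5, N6, N7, N8}
  P3: {N3, N4, N7, N8}
  P4: {N3, N4, N7, N8}
  P5: {N2, N5, N6, N8}
  P6: {N1, N2, N5, N6}
No single site covers all 8 demand points.
But {P1, P6} covers everything, so the minimum is 2.

2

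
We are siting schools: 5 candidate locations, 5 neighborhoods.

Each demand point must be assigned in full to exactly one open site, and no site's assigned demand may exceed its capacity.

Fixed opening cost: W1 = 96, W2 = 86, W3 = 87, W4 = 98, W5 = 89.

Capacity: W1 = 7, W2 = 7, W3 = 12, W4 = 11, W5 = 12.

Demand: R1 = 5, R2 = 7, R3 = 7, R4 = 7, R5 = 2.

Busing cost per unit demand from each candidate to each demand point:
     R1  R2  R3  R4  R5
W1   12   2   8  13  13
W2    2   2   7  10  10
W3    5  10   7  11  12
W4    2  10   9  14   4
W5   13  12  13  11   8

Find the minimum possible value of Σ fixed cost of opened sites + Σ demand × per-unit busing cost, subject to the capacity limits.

443

Open {W2, W3, W5}; cheapest assignment that respects the capacities:
  W2 (cap 7, load 7): R2 — cost 7×2 = 14
  W3 (cap 12, load 12): R1, R3 — cost 5×5 + 7×7 = 74
  W5 (cap 12, load 9): R4, R5 — cost 7×11 + 2×8 = 93
  Shipping 181, fixed 262 → total 443.
  Any other capacity-feasible assignment to {W2, W3, W5} ships for at least 181.
Compare {W1, W3, W5}: its best feasible assignment gives total 453.
Compare {W2, W3, W4}: its best feasible assignment gives total 458.
Every other set of open sites that can feasibly serve all demand totals ≥ 453 even under its best assignment. Minimum: 443.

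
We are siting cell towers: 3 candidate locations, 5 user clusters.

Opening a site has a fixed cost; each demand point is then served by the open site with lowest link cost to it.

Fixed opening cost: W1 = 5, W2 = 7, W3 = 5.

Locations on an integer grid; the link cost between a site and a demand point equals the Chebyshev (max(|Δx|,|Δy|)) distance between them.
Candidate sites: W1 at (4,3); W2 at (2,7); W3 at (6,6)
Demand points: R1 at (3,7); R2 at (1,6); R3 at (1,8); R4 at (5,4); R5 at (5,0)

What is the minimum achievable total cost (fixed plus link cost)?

19

Open {W1, W2}: assign each demand point to its cheapest open site.
  R1→W2 1, R2→W2 1, R3→W2 1, R4→W1 1, R5→W1 3
  link cost 7, fixed 12 → total 19.
Compare {W2}: link cost 13 + fixed 7 = 20.
Compare {W1}: link cost 16 + fixed 5 = 21.
Compare {W2, W3}: link cost 11 + fixed 12 = 23.
All other subsets cost ≥ 20. Minimum total cost: 19.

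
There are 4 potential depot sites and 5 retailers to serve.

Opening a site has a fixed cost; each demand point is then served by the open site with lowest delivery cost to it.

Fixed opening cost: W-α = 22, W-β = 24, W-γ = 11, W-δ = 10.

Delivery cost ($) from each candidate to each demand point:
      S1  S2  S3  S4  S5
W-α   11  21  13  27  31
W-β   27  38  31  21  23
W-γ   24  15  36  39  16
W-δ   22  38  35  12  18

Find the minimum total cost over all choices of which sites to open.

107

Open {W-α, W-δ}: assign each demand point to its cheapest open site.
  S1→W-α 11, S2→W-α 21, S3→W-α 13, S4→W-δ 12, S5→W-δ 18
  delivery cost 75, fixed 32 → total 107.
Compare {W-α, W-γ, W-δ}: delivery cost 67 + fixed 43 = 110.
Compare {W-α, W-γ}: delivery cost 82 + fixed 33 = 115.
Compare {W-γ, W-δ}: delivery cost 100 + fixed 21 = 121.
All other subsets cost ≥ 110. Minimum total cost: 107.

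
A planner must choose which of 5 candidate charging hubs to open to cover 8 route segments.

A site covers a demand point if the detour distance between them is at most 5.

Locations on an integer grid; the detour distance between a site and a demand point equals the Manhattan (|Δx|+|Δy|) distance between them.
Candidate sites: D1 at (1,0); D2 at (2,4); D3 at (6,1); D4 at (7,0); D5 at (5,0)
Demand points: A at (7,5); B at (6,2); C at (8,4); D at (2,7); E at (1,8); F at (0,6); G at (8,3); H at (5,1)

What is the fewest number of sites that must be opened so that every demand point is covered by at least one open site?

2

Coverage sets (demand points within 5 of each site):
  D1: {H}
  D2: {D, E, F}
  D3: {A, B, C, G, H}
  D4: {A, B, C, G, H}
  D5: {B, H}
No single site covers all 8 demand points.
But {D2, D3} covers everything, so the minimum is 2.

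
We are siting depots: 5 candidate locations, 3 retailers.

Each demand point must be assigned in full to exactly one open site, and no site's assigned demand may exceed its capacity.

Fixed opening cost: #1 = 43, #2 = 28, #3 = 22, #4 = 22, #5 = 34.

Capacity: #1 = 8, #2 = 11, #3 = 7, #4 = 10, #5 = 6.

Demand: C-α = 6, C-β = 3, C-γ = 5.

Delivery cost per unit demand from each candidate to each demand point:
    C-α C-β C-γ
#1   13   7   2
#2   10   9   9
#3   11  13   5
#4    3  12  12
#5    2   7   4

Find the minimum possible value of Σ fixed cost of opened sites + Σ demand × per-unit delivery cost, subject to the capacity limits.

Open {#1, #4}; cheapest assignment that respects the capacities:
  #1 (cap 8, load 8): C-β, C-γ — cost 3×7 + 5×2 = 31
  #4 (cap 10, load 6): C-α — cost 6×3 = 18
  Shipping 49, fixed 65 → total 114.
  Any other capacity-feasible assignment to {#1, #4} ships for at least 49.
Compare {#1, #5}: its best feasible assignment gives total 120.
Compare {#3, #4}: its best feasible assignment gives total 123.
Every other set of open sites that can feasibly serve all demand totals ≥ 120 even under its best assignment. Minimum: 114.

114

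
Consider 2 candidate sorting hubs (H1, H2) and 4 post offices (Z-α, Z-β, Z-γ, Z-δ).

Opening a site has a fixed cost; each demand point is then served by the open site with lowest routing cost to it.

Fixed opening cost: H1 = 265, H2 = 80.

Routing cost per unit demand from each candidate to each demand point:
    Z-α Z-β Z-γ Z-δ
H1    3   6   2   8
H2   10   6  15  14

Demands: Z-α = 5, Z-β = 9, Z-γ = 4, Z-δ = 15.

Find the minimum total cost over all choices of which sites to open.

454

Open {H2}: assign each demand point to its cheapest open site.
  Z-α→H2 5×10=50, Z-β→H2 9×6=54, Z-γ→H2 4×15=60, Z-δ→H2 15×14=210
  routing cost 374, fixed 80 → total 454.
Compare {H1}: routing cost 197 + fixed 265 = 462.
Compare {H1, H2}: routing cost 197 + fixed 345 = 542.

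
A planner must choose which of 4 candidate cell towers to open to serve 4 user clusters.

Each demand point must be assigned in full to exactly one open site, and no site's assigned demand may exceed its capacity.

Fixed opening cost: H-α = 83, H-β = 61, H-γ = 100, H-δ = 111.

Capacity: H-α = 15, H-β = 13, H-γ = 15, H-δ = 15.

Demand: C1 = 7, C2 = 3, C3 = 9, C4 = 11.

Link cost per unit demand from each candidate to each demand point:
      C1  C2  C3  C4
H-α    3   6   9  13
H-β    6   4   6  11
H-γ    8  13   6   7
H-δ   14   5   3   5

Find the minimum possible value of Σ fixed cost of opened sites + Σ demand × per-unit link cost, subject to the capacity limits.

397

Open {H-α, H-β, H-δ}; cheapest assignment that respects the capacities:
  H-α (cap 15, load 7): C1 — cost 7×3 = 21
  H-β (cap 13, load 12): C2, C3 — cost 3×4 + 9×6 = 66
  H-δ (cap 15, load 11): C4 — cost 11×5 = 55
  Shipping 142, fixed 255 → total 397.
  Any other capacity-feasible assignment to {H-α, H-β, H-δ} ships for at least 142.
Compare {H-α, H-β, H-γ}: its best feasible assignment gives total 408.
Compare {H-β, H-γ, H-δ}: its best feasible assignment gives total 430.
Every other set of open sites that can feasibly serve all demand totals ≥ 408 even under its best assignment. Minimum: 397.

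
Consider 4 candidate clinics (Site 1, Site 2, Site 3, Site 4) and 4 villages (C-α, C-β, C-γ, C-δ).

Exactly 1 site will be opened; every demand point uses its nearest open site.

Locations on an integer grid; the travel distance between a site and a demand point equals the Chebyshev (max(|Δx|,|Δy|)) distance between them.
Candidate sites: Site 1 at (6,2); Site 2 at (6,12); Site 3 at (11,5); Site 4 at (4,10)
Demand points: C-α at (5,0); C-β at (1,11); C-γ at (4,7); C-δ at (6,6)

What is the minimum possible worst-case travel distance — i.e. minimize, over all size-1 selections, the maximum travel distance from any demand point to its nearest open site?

9

Open {Site 1}.
  Farthest demand point is C-β at travel distance 9 (to Site 1); all others are ≤ 9.
With {Site 3} the worst case is 10.
With {Site 4} the worst case is 10.
No size-1 selection achieves below 9.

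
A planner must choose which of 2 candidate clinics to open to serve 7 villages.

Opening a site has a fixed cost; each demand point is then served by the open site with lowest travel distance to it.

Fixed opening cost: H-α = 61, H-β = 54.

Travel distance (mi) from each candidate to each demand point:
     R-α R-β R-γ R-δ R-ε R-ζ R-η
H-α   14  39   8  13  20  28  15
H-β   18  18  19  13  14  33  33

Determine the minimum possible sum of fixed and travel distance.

198

Open {H-α}: assign each demand point to its cheapest open site.
  R-α→H-α 14, R-β→H-α 39, R-γ→H-α 8, R-δ→H-α 13, R-ε→H-α 20, R-ζ→H-α 28, R-η→H-α 15
  travel distance 137, fixed 61 → total 198.
Compare {H-β}: travel distance 148 + fixed 54 = 202.
Compare {H-α, H-β}: travel distance 110 + fixed 115 = 225.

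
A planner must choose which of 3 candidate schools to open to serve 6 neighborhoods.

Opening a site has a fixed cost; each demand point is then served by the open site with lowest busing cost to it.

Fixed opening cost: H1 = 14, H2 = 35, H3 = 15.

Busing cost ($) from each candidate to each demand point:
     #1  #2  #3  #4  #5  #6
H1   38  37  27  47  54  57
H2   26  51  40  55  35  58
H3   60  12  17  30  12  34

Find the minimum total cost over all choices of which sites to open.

172

Open {H1, H3}: assign each demand point to its cheapest open site.
  #1→H1 38, #2→H3 12, #3→H3 17, #4→H3 30, #5→H3 12, #6→H3 34
  busing cost 143, fixed 29 → total 172.
Compare {H3}: busing cost 165 + fixed 15 = 180.
Compare {H2, H3}: busing cost 131 + fixed 50 = 181.
Compare {H1, H2, H3}: busing cost 131 + fixed 64 = 195.
All other subsets cost ≥ 180. Minimum total cost: 172.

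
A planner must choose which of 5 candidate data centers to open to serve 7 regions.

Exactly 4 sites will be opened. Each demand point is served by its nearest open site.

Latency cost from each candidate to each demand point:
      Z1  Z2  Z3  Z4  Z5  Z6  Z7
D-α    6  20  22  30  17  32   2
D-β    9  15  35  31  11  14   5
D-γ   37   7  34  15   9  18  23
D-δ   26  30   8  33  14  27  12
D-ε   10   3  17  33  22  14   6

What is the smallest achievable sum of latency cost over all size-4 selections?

57

Open {D-α, D-γ, D-δ, D-ε}.
  Z1→D-α 6, Z2→D-ε 3, Z3→D-δ 8, Z4→D-γ 15, Z5→D-γ 9, Z6→D-ε 14, Z7→D-α 2  ⇒ total 57.
Compare {D-α, D-β, D-γ, D-δ}: total 61.
Compare {D-β, D-γ, D-δ, D-ε}: total 63.
No size-4 selection does better; minimum is 57.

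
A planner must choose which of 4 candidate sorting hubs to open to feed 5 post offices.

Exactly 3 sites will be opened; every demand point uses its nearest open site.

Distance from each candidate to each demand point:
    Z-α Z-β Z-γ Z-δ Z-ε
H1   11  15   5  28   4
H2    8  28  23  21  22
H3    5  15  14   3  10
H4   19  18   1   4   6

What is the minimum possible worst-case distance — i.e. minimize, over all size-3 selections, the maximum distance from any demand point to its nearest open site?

Open {H1, H2, H3}.
  Farthest demand point is Z-β at distance 15 (to H1); all others are ≤ 15.
With {H1, H2, H4} the worst case is 15.
With {H1, H3, H4} the worst case is 15.
No size-3 selection achieves below 15.

15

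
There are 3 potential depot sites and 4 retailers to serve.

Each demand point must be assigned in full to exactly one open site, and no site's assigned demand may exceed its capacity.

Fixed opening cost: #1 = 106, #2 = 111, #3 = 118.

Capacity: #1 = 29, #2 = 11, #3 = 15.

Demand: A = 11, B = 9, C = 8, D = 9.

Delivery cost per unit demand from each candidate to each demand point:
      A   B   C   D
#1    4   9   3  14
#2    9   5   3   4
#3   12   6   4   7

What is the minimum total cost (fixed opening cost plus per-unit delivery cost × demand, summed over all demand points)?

Open {#1, #2}; cheapest assignment that respects the capacities:
  #1 (cap 29, load 28): A, B, C — cost 11×4 + 9×9 + 8×3 = 149
  #2 (cap 11, load 9): D — cost 9×4 = 36
  Shipping 185, fixed 217 → total 402.
  Any other capacity-feasible assignment to {#1, #2} ships for at least 185.
Compare {#1, #3}: its best feasible assignment gives total 436.
Compare {#1, #2, #3}: its best feasible assignment gives total 493.
Every other set of open sites that can feasibly serve all demand totals ≥ 436 even under its best assignment. Minimum: 402.

402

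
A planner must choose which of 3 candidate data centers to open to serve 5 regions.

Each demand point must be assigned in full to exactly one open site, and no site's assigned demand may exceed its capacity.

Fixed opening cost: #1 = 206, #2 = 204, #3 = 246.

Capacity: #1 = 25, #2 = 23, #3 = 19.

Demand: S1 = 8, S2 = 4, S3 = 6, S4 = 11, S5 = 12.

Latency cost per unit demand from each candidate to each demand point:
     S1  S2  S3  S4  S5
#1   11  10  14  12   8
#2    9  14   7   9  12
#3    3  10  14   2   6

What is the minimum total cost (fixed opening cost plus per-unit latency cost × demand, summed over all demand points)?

Open {#1, #3}; cheapest assignment that respects the capacities:
  #1 (cap 25, load 22): S2, S3, S5 — cost 4×10 + 6×14 + 12×8 = 220
  #3 (cap 19, load 19): S1, S4 — cost 8×3 + 11×2 = 46
  Shipping 266, fixed 452 → total 718.
  Any other capacity-feasible assignment to {#1, #3} ships for at least 266.
Compare {#2, #3}: its best feasible assignment gives total 738.
Compare {#1, #2}: its best feasible assignment gives total 775.
Every other set of open sites that can feasibly serve all demand totals ≥ 738 even under its best assignment. Minimum: 718.

718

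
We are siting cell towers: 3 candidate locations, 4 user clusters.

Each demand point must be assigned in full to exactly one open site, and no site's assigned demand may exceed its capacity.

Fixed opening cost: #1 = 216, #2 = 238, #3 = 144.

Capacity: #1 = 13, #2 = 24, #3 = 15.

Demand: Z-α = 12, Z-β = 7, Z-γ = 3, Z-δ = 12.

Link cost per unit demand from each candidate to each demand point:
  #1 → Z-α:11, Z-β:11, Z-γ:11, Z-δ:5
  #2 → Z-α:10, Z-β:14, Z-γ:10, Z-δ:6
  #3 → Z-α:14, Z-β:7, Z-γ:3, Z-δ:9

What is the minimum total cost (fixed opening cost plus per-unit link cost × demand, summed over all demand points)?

Open {#2, #3}; cheapest assignment that respects the capacities:
  #2 (cap 24, load 24): Z-α, Z-δ — cost 12×10 + 12×6 = 192
  #3 (cap 15, load 10): Z-β, Z-γ — cost 7×7 + 3×3 = 58
  Shipping 250, fixed 382 → total 632.
  Any other capacity-feasible assignment to {#2, #3} ships for at least 250.
Compare {#1, #2}: its best feasible assignment gives total 756.
Compare {#1, #2, #3}: its best feasible assignment gives total 836.
Every other set of open sites that can feasibly serve all demand totals ≥ 756 even under its best assignment. Minimum: 632.

632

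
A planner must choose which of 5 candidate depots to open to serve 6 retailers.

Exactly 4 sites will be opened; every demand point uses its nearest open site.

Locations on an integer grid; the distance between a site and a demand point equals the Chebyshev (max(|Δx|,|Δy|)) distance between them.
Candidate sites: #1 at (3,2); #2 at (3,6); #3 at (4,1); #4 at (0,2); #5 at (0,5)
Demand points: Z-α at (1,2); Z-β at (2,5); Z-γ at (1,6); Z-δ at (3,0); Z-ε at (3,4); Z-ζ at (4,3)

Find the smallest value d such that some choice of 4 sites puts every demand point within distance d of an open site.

Open {#1, #2, #3, #4}.
  Farthest demand point is Z-γ at distance 2 (to #2); all others are ≤ 2.
With {#1, #2, #3, #5} the worst case is 2.
With {#1, #2, #4, #5} the worst case is 2.
No size-4 selection achieves below 2.

2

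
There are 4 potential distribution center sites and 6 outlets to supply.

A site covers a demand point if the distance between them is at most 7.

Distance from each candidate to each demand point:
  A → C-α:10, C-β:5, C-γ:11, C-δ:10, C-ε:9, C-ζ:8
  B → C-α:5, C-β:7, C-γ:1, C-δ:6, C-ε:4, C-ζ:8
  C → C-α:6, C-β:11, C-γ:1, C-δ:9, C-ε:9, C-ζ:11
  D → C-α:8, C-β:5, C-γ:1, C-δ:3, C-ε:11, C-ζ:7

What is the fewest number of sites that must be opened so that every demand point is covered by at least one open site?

Coverage sets (demand points within 7 of each site):
  A: {C-β}
  B: {C-α, C-β, C-γ, C-δ, C-ε}
  C: {C-α, C-γ}
  D: {C-β, C-γ, C-δ, C-ζ}
No single site covers all 6 demand points.
But {B, D} covers everything, so the minimum is 2.

2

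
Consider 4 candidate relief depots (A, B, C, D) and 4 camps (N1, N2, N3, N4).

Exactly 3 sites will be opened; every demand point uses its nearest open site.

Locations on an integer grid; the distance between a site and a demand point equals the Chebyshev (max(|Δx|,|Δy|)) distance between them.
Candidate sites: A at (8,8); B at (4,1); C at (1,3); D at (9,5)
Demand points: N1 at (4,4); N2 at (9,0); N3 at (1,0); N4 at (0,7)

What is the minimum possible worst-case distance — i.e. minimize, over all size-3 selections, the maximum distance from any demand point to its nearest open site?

Open {A, B, C}.
  Farthest demand point is N2 at distance 5 (to B); all others are ≤ 5.
With {A, C, D} the worst case is 5.
With {B, C, D} the worst case is 5.
No size-3 selection achieves below 5.

5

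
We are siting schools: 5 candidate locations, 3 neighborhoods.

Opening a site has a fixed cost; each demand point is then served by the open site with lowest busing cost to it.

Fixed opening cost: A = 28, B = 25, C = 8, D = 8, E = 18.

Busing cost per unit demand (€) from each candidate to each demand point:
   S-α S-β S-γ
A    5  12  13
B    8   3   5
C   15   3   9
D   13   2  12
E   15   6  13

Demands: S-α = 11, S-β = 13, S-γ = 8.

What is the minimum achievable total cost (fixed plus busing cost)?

Open {A, B, D}: assign each demand point to its cheapest open site.
  S-α→A 11×5=55, S-β→D 13×2=26, S-γ→B 8×5=40
  busing cost 121, fixed 61 → total 182.
Compare {A, B}: busing cost 134 + fixed 53 = 187.
Compare {B, D}: busing cost 154 + fixed 33 = 187.
Compare {A, B, C, D}: busing cost 121 + fixed 69 = 190.
All other subsets cost ≥ 187. Minimum total cost: 182.

182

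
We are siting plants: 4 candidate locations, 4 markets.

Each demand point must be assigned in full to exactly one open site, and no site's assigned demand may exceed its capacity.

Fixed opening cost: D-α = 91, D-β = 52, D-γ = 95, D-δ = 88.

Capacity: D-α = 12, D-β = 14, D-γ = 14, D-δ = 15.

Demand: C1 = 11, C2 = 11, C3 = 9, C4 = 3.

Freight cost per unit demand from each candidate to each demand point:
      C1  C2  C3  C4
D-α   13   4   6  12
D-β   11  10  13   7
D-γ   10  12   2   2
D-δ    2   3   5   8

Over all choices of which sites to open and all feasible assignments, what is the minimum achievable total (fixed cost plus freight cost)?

364

Open {D-α, D-γ, D-δ}; cheapest assignment that respects the capacities:
  D-α (cap 12, load 11): C2 — cost 11×4 = 44
  D-γ (cap 14, load 12): C3, C4 — cost 9×2 + 3×2 = 24
  D-δ (cap 15, load 11): C1 — cost 11×2 = 22
  Shipping 90, fixed 274 → total 364.
  Any other capacity-feasible assignment to {D-α, D-γ, D-δ} ships for at least 90.
Compare {D-β, D-γ, D-δ}: its best feasible assignment gives total 391.
Compare {D-α, D-β, D-γ, D-δ}: its best feasible assignment gives total 416.
Every other set of open sites that can feasibly serve all demand totals ≥ 391 even under its best assignment. Minimum: 364.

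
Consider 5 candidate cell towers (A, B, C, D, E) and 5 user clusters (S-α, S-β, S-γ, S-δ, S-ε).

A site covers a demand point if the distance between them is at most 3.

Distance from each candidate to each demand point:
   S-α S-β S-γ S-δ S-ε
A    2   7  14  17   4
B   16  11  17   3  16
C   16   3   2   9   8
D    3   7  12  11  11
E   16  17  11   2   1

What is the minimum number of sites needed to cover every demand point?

3

Coverage sets (demand points within 3 of each site):
  A: {S-α}
  B: {S-δ}
  C: {S-β, S-γ}
  D: {S-α}
  E: {S-δ, S-ε}
No 2 sites suffice: every size-2 union leaves at least one demand point uncovered.
But {A, C, E} covers everything, so the minimum is 3.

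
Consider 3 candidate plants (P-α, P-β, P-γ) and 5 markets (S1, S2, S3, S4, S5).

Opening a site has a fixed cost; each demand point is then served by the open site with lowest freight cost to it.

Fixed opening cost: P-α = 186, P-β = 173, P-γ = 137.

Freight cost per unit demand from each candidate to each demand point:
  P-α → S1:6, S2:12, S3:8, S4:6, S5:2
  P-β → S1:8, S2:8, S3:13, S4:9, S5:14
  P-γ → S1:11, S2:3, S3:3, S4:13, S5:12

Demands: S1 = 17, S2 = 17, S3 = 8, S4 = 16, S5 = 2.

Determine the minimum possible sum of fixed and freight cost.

Open {P-α, P-γ}: assign each demand point to its cheapest open site.
  S1→P-α 17×6=102, S2→P-γ 17×3=51, S3→P-γ 8×3=24, S4→P-α 16×6=96, S5→P-α 2×2=4
  freight cost 277, fixed 323 → total 600.
Compare {P-γ}: freight cost 494 + fixed 137 = 631.
Compare {P-α}: freight cost 470 + fixed 186 = 656.
Compare {P-β, P-γ}: freight cost 379 + fixed 310 = 689.
All other subsets cost ≥ 631. Minimum total cost: 600.

600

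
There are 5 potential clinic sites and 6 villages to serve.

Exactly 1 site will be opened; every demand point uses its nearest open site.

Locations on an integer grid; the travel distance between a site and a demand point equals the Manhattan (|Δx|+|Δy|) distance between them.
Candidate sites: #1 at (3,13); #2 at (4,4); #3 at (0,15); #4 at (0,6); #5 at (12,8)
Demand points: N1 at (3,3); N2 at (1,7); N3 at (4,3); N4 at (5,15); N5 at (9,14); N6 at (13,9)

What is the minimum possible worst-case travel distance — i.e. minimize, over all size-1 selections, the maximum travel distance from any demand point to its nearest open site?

Open {#1}.
  Farthest demand point is N6 at travel distance 14 (to #1); all others are ≤ 14.
With {#5} the worst case is 14.
With {#2} the worst case is 15.
No size-1 selection achieves below 14.

14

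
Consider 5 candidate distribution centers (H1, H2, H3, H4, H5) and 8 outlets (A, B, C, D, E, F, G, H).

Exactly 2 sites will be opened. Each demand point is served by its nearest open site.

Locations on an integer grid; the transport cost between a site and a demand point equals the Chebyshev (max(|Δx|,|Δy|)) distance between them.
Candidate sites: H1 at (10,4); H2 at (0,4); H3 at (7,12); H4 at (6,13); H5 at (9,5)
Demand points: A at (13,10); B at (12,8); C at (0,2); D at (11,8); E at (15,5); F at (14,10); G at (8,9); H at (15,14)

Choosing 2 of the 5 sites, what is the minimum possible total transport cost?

37

Open {H2, H5}.
  A→H5 5, B→H5 3, C→H2 2, D→H5 3, E→H5 6, F→H5 5, G→H5 4, H→H5 9  ⇒ total 37.
Compare {H1, H2}: total 42.
Compare {H3, H5}: total 42.
No size-2 selection does better; minimum is 37.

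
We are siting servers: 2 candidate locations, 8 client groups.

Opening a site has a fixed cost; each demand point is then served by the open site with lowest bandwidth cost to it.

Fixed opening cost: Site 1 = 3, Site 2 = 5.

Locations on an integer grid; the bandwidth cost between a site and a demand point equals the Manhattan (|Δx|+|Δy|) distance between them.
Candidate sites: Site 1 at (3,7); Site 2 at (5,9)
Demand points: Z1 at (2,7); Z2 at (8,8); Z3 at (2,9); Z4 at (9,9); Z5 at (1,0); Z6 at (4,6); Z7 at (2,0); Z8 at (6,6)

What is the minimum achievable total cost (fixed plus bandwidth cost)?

Open {Site 1, Site 2}: assign each demand point to its cheapest open site.
  Z1→Site 1 1, Z2→Site 2 4, Z3→Site 1 3, Z4→Site 2 4, Z5→Site 1 9, Z6→Site 1 2, Z7→Site 1 8, Z8→Site 1 4
  bandwidth cost 35, fixed 8 → total 43.
Compare {Site 1}: bandwidth cost 41 + fixed 3 = 44.
Compare {Site 2}: bandwidth cost 49 + fixed 5 = 54.

43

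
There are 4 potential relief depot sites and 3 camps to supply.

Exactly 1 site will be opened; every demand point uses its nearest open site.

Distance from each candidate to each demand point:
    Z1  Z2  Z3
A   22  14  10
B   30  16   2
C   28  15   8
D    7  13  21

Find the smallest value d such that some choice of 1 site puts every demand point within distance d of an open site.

21

Open {D}.
  Farthest demand point is Z3 at distance 21 (to D); all others are ≤ 21.
With {A} the worst case is 22.
With {C} the worst case is 28.
No size-1 selection achieves below 21.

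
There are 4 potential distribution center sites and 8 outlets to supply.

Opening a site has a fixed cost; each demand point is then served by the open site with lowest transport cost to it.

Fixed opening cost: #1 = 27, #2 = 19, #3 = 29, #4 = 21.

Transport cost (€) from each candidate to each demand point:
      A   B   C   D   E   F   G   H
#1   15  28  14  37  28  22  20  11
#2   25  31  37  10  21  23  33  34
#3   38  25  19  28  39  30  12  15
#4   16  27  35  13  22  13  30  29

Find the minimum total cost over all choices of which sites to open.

183

Open {#1, #4}: assign each demand point to its cheapest open site.
  A→#1 15, B→#4 27, C→#1 14, D→#4 13, E→#4 22, F→#4 13, G→#1 20, H→#1 11
  transport cost 135, fixed 48 → total 183.
Compare {#3, #4}: transport cost 135 + fixed 50 = 185.
Compare {#1, #2}: transport cost 141 + fixed 46 = 187.
Compare {#2, #3}: transport cost 150 + fixed 48 = 198.
All other subsets cost ≥ 185. Minimum total cost: 183.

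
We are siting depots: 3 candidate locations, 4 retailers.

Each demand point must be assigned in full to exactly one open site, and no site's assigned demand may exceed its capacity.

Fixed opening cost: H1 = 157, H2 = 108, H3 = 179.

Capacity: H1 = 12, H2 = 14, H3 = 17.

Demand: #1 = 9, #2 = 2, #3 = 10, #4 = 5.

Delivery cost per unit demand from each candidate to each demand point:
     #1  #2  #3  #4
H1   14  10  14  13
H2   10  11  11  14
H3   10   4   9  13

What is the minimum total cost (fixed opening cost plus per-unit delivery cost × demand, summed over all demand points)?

Open {H2, H3}; cheapest assignment that respects the capacities:
  H2 (cap 14, load 9): #1 — cost 9×10 = 90
  H3 (cap 17, load 17): #2, #3, #4 — cost 2×4 + 10×9 + 5×13 = 163
  Shipping 253, fixed 287 → total 540.
  Any other capacity-feasible assignment to {H2, H3} ships for at least 253.
Compare {H1, H2}: its best feasible assignment gives total 585.
Compare {H1, H3}: its best feasible assignment gives total 625.
Every other set of open sites that can feasibly serve all demand totals ≥ 585 even under its best assignment. Minimum: 540.

540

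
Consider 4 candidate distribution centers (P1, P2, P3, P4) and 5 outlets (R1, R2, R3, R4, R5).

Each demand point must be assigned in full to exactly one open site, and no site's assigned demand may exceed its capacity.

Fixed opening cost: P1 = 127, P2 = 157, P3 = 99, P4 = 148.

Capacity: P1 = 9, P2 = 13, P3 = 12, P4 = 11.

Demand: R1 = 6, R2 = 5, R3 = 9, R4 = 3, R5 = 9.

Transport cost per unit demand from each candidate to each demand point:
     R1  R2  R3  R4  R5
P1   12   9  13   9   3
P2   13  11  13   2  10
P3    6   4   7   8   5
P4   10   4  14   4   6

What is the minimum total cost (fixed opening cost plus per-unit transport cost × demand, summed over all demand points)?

Open {P1, P3, P4}; cheapest assignment that respects the capacities:
  P1 (cap 9, load 9): R5 — cost 9×3 = 27
  P3 (cap 12, load 12): R3, R4 — cost 9×7 + 3×8 = 87
  P4 (cap 11, load 11): R1, R2 — cost 6×10 + 5×4 = 80
  Shipping 194, fixed 374 → total 568.
  Any other capacity-feasible assignment to {P1, P3, P4} ships for at least 194.
Compare {P1, P2, P3}: its best feasible assignment gives total 589.
Compare {P2, P3, P4}: its best feasible assignment gives total 637.
Every other set of open sites that can feasibly serve all demand totals ≥ 589 even under its best assignment. Minimum: 568.

568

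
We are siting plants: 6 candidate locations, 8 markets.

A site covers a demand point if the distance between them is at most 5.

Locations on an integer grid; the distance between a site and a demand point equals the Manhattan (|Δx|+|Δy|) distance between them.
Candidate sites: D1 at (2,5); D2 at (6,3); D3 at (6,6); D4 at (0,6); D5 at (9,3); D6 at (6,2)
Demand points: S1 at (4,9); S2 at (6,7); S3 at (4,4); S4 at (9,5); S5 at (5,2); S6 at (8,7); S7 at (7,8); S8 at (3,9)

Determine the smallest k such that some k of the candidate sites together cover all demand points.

Coverage sets (demand points within 5 of each site):
  D1: {S3, S8}
  D2: {S2, S3, S4, S5}
  D3: {S1, S2, S3, S4, S5, S6, S7}
  D4: {}
  D5: {S4, S5, S6}
  D6: {S2, S3, S5}
No single site covers all 8 demand points.
But {D1, D3} covers everything, so the minimum is 2.

2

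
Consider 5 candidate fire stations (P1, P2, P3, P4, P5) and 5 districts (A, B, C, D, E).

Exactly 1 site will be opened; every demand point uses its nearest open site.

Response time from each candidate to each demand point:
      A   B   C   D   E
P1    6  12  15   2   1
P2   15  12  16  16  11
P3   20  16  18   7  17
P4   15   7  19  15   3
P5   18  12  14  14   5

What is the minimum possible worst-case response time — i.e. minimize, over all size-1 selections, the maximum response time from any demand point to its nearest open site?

15

Open {P1}.
  Farthest demand point is C at response time 15 (to P1); all others are ≤ 15.
With {P2} the worst case is 16.
With {P5} the worst case is 18.
No size-1 selection achieves below 15.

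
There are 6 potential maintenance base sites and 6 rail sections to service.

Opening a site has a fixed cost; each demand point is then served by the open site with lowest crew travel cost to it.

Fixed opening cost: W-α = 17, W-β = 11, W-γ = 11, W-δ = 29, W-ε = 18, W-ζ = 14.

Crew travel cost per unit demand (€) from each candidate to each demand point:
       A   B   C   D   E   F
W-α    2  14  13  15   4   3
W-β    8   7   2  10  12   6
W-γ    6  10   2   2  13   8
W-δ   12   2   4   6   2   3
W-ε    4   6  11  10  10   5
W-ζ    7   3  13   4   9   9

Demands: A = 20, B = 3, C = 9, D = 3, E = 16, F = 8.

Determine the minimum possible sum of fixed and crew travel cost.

Open {W-α, W-γ, W-δ}: assign each demand point to its cheapest open site.
  A→W-α 20×2=40, B→W-δ 3×2=6, C→W-γ 9×2=18, D→W-γ 3×2=6, E→W-δ 16×2=32, F→W-α 8×3=24
  crew travel cost 126, fixed 57 → total 183.
Compare {W-α, W-β, W-γ, W-δ}: crew travel cost 126 + fixed 68 = 194.
Compare {W-α, W-β, W-δ}: crew travel cost 138 + fixed 57 = 195.
Compare {W-α, W-γ, W-δ, W-ζ}: crew travel cost 126 + fixed 71 = 197.
All other subsets cost ≥ 194. Minimum total cost: 183.

183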